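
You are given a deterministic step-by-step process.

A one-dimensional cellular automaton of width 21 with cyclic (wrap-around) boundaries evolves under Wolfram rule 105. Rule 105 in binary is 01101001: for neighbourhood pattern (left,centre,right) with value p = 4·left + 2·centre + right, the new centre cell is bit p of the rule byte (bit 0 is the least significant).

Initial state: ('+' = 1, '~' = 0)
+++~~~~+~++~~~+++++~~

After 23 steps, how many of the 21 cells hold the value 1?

step 0: +++~~~~+~++~~~+++++~~
step 1: +~+~++~~+++~+~+~~~+~~
step 2: ~+~+++~~+~++~+~~+~~~~
step 3: ~~++~+~~~++++~~~~~+++
step 4: ~~+++~~+~+~~+~+++~+~+
step 5: ~~+~+~~~+~~~~++~++~+~
step 6: +~~+~~+~~~++~++++++~~
step 7: ~~~~~~~~+~++++~~~~+~~
step 8: +++++++~~++~~+~++~~~+
step 9: ~~~~~~+~~++~~~+++~+~+
step 10: ~++++~~~~++~+~+~++~+~
step 11: ~+~~+~++~+++~+~++++~~
step 12: ~~~~~+++++~++~++~~+~+
step 13: ~+++~+~~~+++++++~~~+~
step 14: ~+~++~~+~+~~~~~+~+~~~
step 15: ~~+++~~~+~~+++~~+~~++
step 16: ~~+~+~+~~~~+~+~~~~~++
step 17: ~~~+~+~~++~~+~~+++~++
step 18: ~+~~+~~~++~~~~~+~++++
step 19: +~~~~~+~++~+++~~++~~+
step 20: +~+++~~+++++~+~~++~~+
step 21: +++~+~~+~~~++~~~++~~+
step 22: ~~++~~~~~+~++~+~++~~+
step 23: ~~++~+++~~++++~+++~~~

12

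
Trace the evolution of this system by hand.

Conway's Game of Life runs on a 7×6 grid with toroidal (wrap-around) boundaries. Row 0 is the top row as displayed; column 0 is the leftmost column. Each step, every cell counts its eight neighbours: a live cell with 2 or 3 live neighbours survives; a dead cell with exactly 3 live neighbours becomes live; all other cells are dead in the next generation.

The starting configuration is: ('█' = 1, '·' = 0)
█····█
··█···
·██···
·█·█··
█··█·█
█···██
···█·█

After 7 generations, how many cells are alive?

t=0: █····█
··█···
·██···
·█·█··
█··█·█
█···██
···█·█
t=1: █···██
█·█···
·█·█··
·█·██·
·███··
···█··
······
t=2: ██···█
█·███·
██·██·
██··█·
·█····
···█··
····██
t=3: ·██···
······
······
···██·
███···
····█·
····██
t=4: ······
······
······
·███··
·██·██
██·██·
···███
t=5: ····█·
······
··█···
██·██·
·····█
·█····
█·██·█
t=6: ···███
······
·███··
██████
·██·██
·██·██
██████
t=7: ·█····
······
·····█
······
······
······
······

2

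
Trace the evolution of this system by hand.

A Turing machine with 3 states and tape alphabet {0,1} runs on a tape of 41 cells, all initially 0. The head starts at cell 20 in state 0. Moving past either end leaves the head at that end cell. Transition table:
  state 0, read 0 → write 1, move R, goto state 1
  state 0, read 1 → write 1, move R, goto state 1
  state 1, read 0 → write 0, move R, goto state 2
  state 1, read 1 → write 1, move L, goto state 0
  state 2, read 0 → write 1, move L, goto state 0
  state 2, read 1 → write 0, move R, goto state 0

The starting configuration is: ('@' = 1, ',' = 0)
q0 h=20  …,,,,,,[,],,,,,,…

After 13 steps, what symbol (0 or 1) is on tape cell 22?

k=0  q0 h=20  …,,,,,,[,],,,,,,…
k=1  q1 h=21  …,,,,,@[,],,,,,,…
k=2  q2 h=22  …,,,,@,[,],,,,,,…
k=3  q0 h=21  …,,,,,@[,]@,,,,,…
k=4  q1 h=22  …,,,,@@[@],,,,,,…
k=5  q0 h=21  …,,,,,@[@]@,,,,,…
k=6  q1 h=22  …,,,,@@[@],,,,,,…
k=7  q0 h=21  …,,,,,@[@]@,,,,,…
k=8  q1 h=22  …,,,,@@[@],,,,,,…
k=9  q0 h=21  …,,,,,@[@]@,,,,,…
k=10  q1 h=22  …,,,,@@[@],,,,,,…
k=11  q0 h=21  …,,,,,@[@]@,,,,,…
k=12  q1 h=22  …,,,,@@[@],,,,,,…
k=13  q0 h=21  …,,,,,@[@]@,,,,,…

1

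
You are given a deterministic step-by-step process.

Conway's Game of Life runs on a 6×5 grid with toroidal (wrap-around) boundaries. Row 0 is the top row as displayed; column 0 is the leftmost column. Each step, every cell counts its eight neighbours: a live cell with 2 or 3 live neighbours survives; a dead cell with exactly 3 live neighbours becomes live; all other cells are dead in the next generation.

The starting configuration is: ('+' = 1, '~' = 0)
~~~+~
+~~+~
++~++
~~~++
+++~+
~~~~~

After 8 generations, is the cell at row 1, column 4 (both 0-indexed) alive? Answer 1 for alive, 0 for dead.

0

[0] ~~~+~
+~~+~
++~++
~~~++
+++~+
~~~~~
[1] ~~~~+
++~+~
~+~~~
~~~~~
+++~+
+++++
[2] ~~~~~
+++~+
+++~~
~~+~~
~~~~~
~~~~~
[3] ++~~~
~~+++
~~~~+
~~+~~
~~~~~
~~~~~
[4] +++++
~++++
~~+~+
~~~~~
~~~~~
~~~~~
[5] ~~~~~
~~~~~
+++~+
~~~~~
~~~~~
+++++
[6] +++++
++~~~
++~~~
++~~~
+++++
+++++
[7] ~~~~~
~~~+~
~~+~+
~~~+~
~~~~~
~~~~~
[8] ~~~~~
~~~+~
~~+~+
~~~+~
~~~~~
~~~~~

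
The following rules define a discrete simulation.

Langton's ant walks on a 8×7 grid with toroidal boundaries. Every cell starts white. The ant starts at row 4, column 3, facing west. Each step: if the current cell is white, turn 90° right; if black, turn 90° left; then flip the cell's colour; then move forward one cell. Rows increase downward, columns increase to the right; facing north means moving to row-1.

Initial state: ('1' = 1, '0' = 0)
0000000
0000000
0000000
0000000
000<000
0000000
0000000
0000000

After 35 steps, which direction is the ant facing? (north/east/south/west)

north

0) 0000000
0000000
0000000
0000000
000<000
0000000
0000000
0000000
1) 0000000
0000000
0000000
000^000
0001000
0000000
0000000
0000000
2) 0000000
0000000
0000000
0001>00
0001000
0000000
0000000
0000000
3) 0000000
0000000
0000000
0001100
0001v00
0000000
0000000
0000000
4) 0000000
0000000
0000000
0001100
000<100
0000000
0000000
0000000
5) 0000000
0000000
0000000
0001100
0000100
000v000
0000000
0000000
6) 0000000
0000000
0000000
0001100
0000100
00<1000
0000000
0000000
7) 0000000
0000000
0000000
0001100
00^0100
0011000
0000000
0000000
8) 0000000
0000000
0000000
0001100
001>100
0011000
0000000
0000000
9) 0000000
0000000
0000000
0001100
0011100
001v000
0000000
0000000
10) 0000000
0000000
0000000
0001100
0011100
0010>00
0000000
0000000
11) 0000000
0000000
0000000
0001100
0011100
0010100
0000v00
0000000
12) 0000000
0000000
0000000
0001100
0011100
0010100
000<100
0000000
13) 0000000
0000000
0000000
0001100
0011100
001^100
0001100
0000000
14) 0000000
0000000
0000000
0001100
0011100
0011>00
0001100
0000000
15) 0000000
0000000
0000000
0001100
0011^00
0011000
0001100
0000000
16) 0000000
0000000
0000000
0001100
001<000
0011000
0001100
0000000
17) 0000000
0000000
0000000
0001100
0010000
001v000
0001100
0000000
18) 0000000
0000000
0000000
0001100
0010000
0010>00
0001100
0000000
19) 0000000
0000000
0000000
0001100
0010000
0010100
0001v00
0000000
20) 0000000
0000000
0000000
0001100
0010000
0010100
00010>0
0000000
21) 0000000
0000000
0000000
0001100
0010000
0010100
0001010
00000v0
22) 0000000
0000000
0000000
0001100
0010000
0010100
0001010
0000<10
23) 0000000
0000000
0000000
0001100
0010000
0010100
0001^10
0000110
24) 0000000
0000000
0000000
0001100
0010000
0010100
00011>0
0000110
25) 0000000
0000000
0000000
0001100
0010000
00101^0
0001100
0000110
26) 0000000
0000000
0000000
0001100
0010000
001011>
0001100
0000110
27) 0000000
0000000
0000000
0001100
0010000
0010111
000110v
0000110
28) 0000000
0000000
0000000
0001100
0010000
0010111
00011<1
0000110
29) 0000000
0000000
0000000
0001100
0010000
00101^1
0001111
0000110
30) 0000000
0000000
0000000
0001100
0010000
0010<01
0001111
0000110
31) 0000000
0000000
0000000
0001100
0010000
0010001
0001v11
0000110
32) 0000000
0000000
0000000
0001100
0010000
0010001
00010>1
0000110
33) 0000000
0000000
0000000
0001100
0010000
00100^1
0001001
0000110
34) 0000000
0000000
0000000
0001100
0010000
001001>
0001001
0000110
35) 0000000
0000000
0000000
0001100
001000^
0010010
0001001
0000110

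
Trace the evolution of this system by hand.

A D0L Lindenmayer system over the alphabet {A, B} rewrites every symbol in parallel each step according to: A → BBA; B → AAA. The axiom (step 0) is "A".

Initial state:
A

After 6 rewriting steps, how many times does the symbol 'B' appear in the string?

step 0: A
step 1: BBA
step 2: AAAAAABBA
step 3: BBABBABBABBABBABBAAAAAAABBA
step 4: AAAAAABBAAAAAAABBAAAAAAABBAAAAAAABBAAAAAAABBAAAAAAABBABBABBABBABBABBABBAAAAAAABBA
step 5: BBABBABBABBABBABBAAAAAAABBABBABBABBABBABBABBAAAAAAABBABBAB…ABBAAAAAAABBAAAAAAABBAAAAAAABBABBABBABBABBABBABBAAAAAAABBA  (len 243)
step 6: AAAAAABBAAAAAAABBAAAAAAABBAAAAAAABBAAAAAAABBAAAAAAABBABBAB…ABBAAAAAAABBAAAAAAABBAAAAAAABBABBABBABBABBABBABBAAAAAAABBA  (len 729)

266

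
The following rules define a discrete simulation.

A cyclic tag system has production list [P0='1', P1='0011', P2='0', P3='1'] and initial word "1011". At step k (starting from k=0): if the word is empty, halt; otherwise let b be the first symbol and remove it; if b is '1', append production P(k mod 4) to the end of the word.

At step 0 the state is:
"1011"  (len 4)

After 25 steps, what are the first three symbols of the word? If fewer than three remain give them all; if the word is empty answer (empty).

01

gen 0: "1011"  (len 4)
gen 1: "0111"  (len 4)
gen 2: "111"  (len 3)
gen 3: "110"  (len 3)
gen 4: "101"  (len 3)
gen 5: "011"  (len 3)
gen 6: "11"  (len 2)
gen 7: "10"  (len 2)
gen 8: "01"  (len 2)
gen 9: "1"  (len 1)
gen 10: "0011"  (len 4)
gen 11: "011"  (len 3)
gen 12: "11"  (len 2)
gen 13: "11"  (len 2)
gen 14: "10011"  (len 5)
gen 15: "00110"  (len 5)
gen 16: "0110"  (len 4)
gen 17: "110"  (len 3)
gen 18: "100011"  (len 6)
gen 19: "000110"  (len 6)
gen 20: "00110"  (len 5)
gen 21: "0110"  (len 4)
gen 22: "110"  (len 3)
gen 23: "100"  (len 3)
gen 24: "001"  (len 3)
gen 25: "01"  (len 2)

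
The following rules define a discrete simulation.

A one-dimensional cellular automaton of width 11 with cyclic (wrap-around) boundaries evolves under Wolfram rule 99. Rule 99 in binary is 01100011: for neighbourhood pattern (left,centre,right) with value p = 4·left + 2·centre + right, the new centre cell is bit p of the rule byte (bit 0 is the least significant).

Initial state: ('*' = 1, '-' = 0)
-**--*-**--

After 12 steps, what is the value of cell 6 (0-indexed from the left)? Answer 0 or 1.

step 0: -**--*-**--
step 1: *-*-*-*-*-*
step 2: **-*-*-*-*-
step 3: -**-*-*-*-*
step 4: *-**-*-*-*-
step 5: -*-**-*-*-*
step 6: *-*-**-*-*-
step 7: -*-*-**-*-*
step 8: *-*-*-**-*-
step 9: -*-*-*-**-*
step 10: *-*-*-*-**-
step 11: -*-*-*-*-**
step 12: *-*-*-*-*-*

1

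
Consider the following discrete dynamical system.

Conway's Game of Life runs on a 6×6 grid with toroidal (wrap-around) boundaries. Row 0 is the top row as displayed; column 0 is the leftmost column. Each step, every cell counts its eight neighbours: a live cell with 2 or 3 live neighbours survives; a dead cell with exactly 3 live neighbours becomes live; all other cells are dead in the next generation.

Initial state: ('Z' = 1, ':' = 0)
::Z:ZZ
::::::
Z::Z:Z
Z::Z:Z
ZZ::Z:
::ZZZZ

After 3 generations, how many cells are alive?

4

t=0: ::Z:ZZ
::::::
Z::Z:Z
Z::Z:Z
ZZ::Z:
::ZZZZ
t=1: ::Z::Z
Z::Z::
Z::::Z
::ZZ::
:Z::::
::Z:::
t=2: :ZZZ::
ZZ::Z:
ZZZZZZ
ZZZ:::
:Z:Z::
:ZZ:::
t=3: :::Z::
::::::
::::Z:
::::::
:::Z::
Z:::::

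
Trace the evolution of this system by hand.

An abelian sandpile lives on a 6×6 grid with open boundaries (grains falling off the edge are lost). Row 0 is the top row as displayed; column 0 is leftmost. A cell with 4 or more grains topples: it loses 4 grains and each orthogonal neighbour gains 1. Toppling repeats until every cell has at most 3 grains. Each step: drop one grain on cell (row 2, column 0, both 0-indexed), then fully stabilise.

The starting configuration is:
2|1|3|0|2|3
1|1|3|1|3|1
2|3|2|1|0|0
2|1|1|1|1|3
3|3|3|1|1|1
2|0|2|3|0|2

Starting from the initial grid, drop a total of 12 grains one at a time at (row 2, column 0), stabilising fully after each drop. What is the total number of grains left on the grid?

0) 2|1|3|0|2|3
1|1|3|1|3|1
2|3|2|1|0|0
2|1|1|1|1|3
3|3|3|1|1|1
2|0|2|3|0|2
1) 2|1|3|0|2|3
1|1|3|1|3|1
3|3|2|1|0|0
2|1|1|1|1|3
3|3|3|1|1|1
2|0|2|3|0|2
2) 2|1|3|0|2|3
2|2|3|1|3|1
1|0|3|1|0|0
3|2|1|1|1|3
3|3|3|1|1|1
2|0|2|3|0|2
3) 2|1|3|0|2|3
2|2|3|1|3|1
2|0|3|1|0|0
3|2|1|1|1|3
3|3|3|1|1|1
2|0|2|3|0|2
4) 2|1|3|0|2|3
2|2|3|1|3|1
3|0|3|1|0|0
3|2|1|1|1|3
3|3|3|1|1|1
2|0|2|3|0|2
5) 2|1|3|0|2|3
3|2|3|1|3|1
1|2|3|1|0|0
2|0|3|1|1|3
1|2|0|2|1|1
3|1|3|3|0|2
6) 2|1|3|0|2|3
3|2|3|1|3|1
2|2|3|1|0|0
2|0|3|1|1|3
1|2|0|2|1|1
3|1|3|3|0|2
7) 2|1|3|0|2|3
3|2|3|1|3|1
3|2|3|1|0|0
2|0|3|1|1|3
1|2|0|2|1|1
3|1|3|3|0|2
8) 3|1|3|0|2|3
0|3|3|1|3|1
1|3|3|1|0|0
3|0|3|1|1|3
1|2|0|2|1|1
3|1|3|3|0|2
9) 3|1|3|0|2|3
0|3|3|1|3|1
2|3|3|1|0|0
3|0|3|1|1|3
1|2|0|2|1|1
3|1|3|3|0|2
10) 3|1|3|0|2|3
0|3|3|1|3|1
3|3|3|1|0|0
3|0|3|1|1|3
1|2|0|2|1|1
3|1|3|3|0|2
11) 3|3|0|1|2|3
2|1|2|2|3|1
2|2|2|2|0|0
0|3|0|2|1|3
2|2|1|2|1|1
3|1|3|3|0|2
12) 3|3|0|1|2|3
2|1|2|2|3|1
3|2|2|2|0|0
0|3|0|2|1|3
2|2|1|2|1|1
3|1|3|3|0|2

62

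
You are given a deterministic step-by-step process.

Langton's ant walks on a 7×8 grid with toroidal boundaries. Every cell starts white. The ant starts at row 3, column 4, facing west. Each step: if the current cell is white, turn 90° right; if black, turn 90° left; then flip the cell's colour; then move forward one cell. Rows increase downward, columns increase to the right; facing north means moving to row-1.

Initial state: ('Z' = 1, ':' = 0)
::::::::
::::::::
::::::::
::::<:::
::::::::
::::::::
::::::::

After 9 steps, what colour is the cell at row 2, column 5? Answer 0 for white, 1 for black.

step 0: ::::::::
::::::::
::::::::
::::<:::
::::::::
::::::::
::::::::
step 1: ::::::::
::::::::
::::^:::
::::Z:::
::::::::
::::::::
::::::::
step 2: ::::::::
::::::::
::::Z>::
::::Z:::
::::::::
::::::::
::::::::
step 3: ::::::::
::::::::
::::ZZ::
::::Zv::
::::::::
::::::::
::::::::
step 4: ::::::::
::::::::
::::ZZ::
::::<Z::
::::::::
::::::::
::::::::
step 5: ::::::::
::::::::
::::ZZ::
:::::Z::
::::v:::
::::::::
::::::::
step 6: ::::::::
::::::::
::::ZZ::
:::::Z::
:::<Z:::
::::::::
::::::::
step 7: ::::::::
::::::::
::::ZZ::
:::^:Z::
:::ZZ:::
::::::::
::::::::
step 8: ::::::::
::::::::
::::ZZ::
:::Z>Z::
:::ZZ:::
::::::::
::::::::
step 9: ::::::::
::::::::
::::ZZ::
:::ZZZ::
:::Zv:::
::::::::
::::::::

1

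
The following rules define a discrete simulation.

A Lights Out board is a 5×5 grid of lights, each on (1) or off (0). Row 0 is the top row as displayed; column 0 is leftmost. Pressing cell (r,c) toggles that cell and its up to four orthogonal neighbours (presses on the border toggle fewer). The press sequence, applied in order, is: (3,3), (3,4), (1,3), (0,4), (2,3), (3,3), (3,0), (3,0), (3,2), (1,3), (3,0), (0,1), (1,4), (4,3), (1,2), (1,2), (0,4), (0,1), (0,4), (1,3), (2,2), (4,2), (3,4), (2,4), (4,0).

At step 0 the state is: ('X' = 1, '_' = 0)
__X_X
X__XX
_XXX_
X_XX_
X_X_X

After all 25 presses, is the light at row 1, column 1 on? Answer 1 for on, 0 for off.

[0] __X_X
X__XX
_XXX_
X_XX_
X_X_X
[1] __X_X
X__XX
_XX__
X___X
X_XXX
[2] __X_X
X__XX
_XX_X
X__X_
X_XX_
[3] __XXX
X_X__
_XXXX
X__X_
X_XX_
[4] __X__
X_X_X
_XXXX
X__X_
X_XX_
[5] __X__
X_XXX
_X___
X____
X_XX_
[6] __X__
X_XXX
_X_X_
X_XXX
X_X__
[7] __X__
X_XXX
XX_X_
_XXXX
__X__
[8] __X__
X_XXX
_X_X_
X_XXX
X_X__
[9] __X__
X_XXX
_XXX_
XX__X
X____
[10] __XX_
X____
_XX__
XX__X
X____
[11] __XX_
X____
XXX__
____X
_____
[12] XX_X_
XX___
XXX__
____X
_____
[13] XX_XX
XX_XX
XXX_X
____X
_____
[14] XX_XX
XX_XX
XXX_X
___XX
__XXX
[15] XXXXX
X_X_X
XX__X
___XX
__XXX
[16] XX_XX
XX_XX
XXX_X
___XX
__XXX
[17] XX___
XX_X_
XXX_X
___XX
__XXX
[18] __X__
X__X_
XXX_X
___XX
__XXX
[19] __XXX
X__XX
XXX_X
___XX
__XXX
[20] __X_X
X_X__
XXXXX
___XX
__XXX
[21] __X_X
X____
X___X
__XXX
__XXX
[22] __X_X
X____
X___X
___XX
_X__X
[23] __X_X
X____
X____
_____
_X___
[24] __X_X
X___X
X__XX
____X
_X___
[25] __X_X
X___X
X__XX
X___X
X____

0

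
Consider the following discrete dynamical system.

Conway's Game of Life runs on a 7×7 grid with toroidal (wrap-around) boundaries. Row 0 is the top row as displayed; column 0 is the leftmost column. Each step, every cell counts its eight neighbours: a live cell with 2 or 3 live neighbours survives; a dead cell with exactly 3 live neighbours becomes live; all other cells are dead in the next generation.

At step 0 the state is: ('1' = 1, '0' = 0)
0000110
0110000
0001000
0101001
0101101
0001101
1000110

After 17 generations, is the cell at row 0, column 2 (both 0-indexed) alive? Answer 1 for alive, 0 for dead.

gen 0: 0000110
0110000
0001000
0101001
0101101
0001101
1000110
gen 1: 0101111
0011100
1101000
0001010
0000001
0010001
0000000
gen 2: 0000010
0000001
0100000
1010101
0000011
0000000
1011101
gen 3: 1001110
0000000
0100011
1100001
1000011
1001100
0001111
gen 4: 0001000
1000000
0100011
0100000
0000110
1001000
1010000
gen 5: 0100000
1000001
0100001
1000101
0000100
0101101
0111000
gen 6: 0100000
0100001
0100000
1000001
0000101
1100110
0101100
gen 7: 0100000
0110000
0100001
1000011
0100100
1110001
0101110
gen 8: 1101100
0110000
0110011
0100011
0010000
0000001
0001111
gen 9: 1100001
0000111
0000011
0100011
1000011
0001101
0011001
gen 10: 0111100
0000100
0000000
0000100
0000000
0011100
0111101
gen 11: 1100000
0010100
0000000
0000000
0000100
0100110
1000000
gen 12: 1100000
0100000
0000000
0000000
0000110
0000110
1000001
gen 13: 0100001
1100000
0000000
0000000
0000110
0000100
1100011
gen 14: 0010010
1100000
0000000
0000000
0000110
1000100
0100011
gen 15: 0010010
0100000
0000000
0000000
0000110
1000100
1100111
gen 16: 0010110
0000000
0000000
0000000
0000110
1101000
1101100
gen 17: 0110110
0000000
0000000
0000000
0000100
1101011
1000011

1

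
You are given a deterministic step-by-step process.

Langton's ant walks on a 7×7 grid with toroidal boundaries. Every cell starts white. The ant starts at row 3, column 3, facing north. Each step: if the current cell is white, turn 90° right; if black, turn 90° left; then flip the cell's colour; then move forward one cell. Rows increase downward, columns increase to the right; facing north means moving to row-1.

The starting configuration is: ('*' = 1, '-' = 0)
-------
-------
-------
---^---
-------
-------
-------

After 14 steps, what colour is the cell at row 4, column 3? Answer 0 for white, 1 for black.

1

t=0: -------
-------
-------
---^---
-------
-------
-------
t=1: -------
-------
-------
---*>--
-------
-------
-------
t=2: -------
-------
-------
---**--
----v--
-------
-------
t=3: -------
-------
-------
---**--
---<*--
-------
-------
t=4: -------
-------
-------
---^*--
---**--
-------
-------
t=5: -------
-------
-------
--<-*--
---**--
-------
-------
t=6: -------
-------
--^----
--*-*--
---**--
-------
-------
t=7: -------
-------
--*>---
--*-*--
---**--
-------
-------
t=8: -------
-------
--**---
--*v*--
---**--
-------
-------
t=9: -------
-------
--**---
--<**--
---**--
-------
-------
t=10: -------
-------
--**---
---**--
--v**--
-------
-------
t=11: -------
-------
--**---
---**--
-<***--
-------
-------
t=12: -------
-------
--**---
-^-**--
-****--
-------
-------
t=13: -------
-------
--**---
-*>**--
-****--
-------
-------
t=14: -------
-------
--**---
-****--
-*v**--
-------
-------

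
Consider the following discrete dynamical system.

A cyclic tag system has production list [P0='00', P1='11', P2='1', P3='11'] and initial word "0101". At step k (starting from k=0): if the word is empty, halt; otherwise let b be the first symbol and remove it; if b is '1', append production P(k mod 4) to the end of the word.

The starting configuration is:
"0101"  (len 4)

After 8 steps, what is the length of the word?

[0] "0101"  (len 4)
[1] "101"  (len 3)
[2] "0111"  (len 4)
[3] "111"  (len 3)
[4] "1111"  (len 4)
[5] "11100"  (len 5)
[6] "110011"  (len 6)
[7] "100111"  (len 6)
[8] "0011111"  (len 7)

7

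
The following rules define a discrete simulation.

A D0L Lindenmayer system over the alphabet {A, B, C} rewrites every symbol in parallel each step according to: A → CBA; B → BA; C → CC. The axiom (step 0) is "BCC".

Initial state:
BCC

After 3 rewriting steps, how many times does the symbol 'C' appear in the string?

gen 0: BCC
gen 1: BACCCC
gen 2: BACBACCCCCCCC
gen 3: BACBACCBACBACCCCCCCCCCCCCCCC

20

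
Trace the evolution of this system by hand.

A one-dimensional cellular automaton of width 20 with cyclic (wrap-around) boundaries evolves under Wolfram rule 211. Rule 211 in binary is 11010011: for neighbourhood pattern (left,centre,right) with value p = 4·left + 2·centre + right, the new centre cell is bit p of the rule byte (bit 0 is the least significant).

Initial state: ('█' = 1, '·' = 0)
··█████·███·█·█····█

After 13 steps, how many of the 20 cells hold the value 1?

14

step 0: ··█████·███·█·█····█
step 1: ██·████··██····████·
step 2: ·█··█████·█████·███·
step 3: █·██·████··████··███
step 4: █··█··█████·█████·██
step 5: ███·██·████··████··█
step 6: ███··█··█████·█████·
step 7: ·████·██·████··████·
step 8: █·███··█··█████·████
step 9: █··████·██·████··███
step 10: ███·███··█··█████·██
step 11: ███··████·██·████··█
step 12: █████·███··█··█████·
step 13: ·████··████·██·████·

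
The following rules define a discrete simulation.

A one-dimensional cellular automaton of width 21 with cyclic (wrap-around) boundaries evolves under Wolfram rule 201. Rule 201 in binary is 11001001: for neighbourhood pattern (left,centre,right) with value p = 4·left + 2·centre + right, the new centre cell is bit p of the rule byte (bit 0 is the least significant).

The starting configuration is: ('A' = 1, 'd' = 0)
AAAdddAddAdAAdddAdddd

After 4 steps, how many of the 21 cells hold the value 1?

[0] AAAdddAddAdAAdddAdddd
[1] AAAdAddddddAAdAdddAAd
[2] AAAdddAAAAdAAdddAdAAd
[3] AAAdAdAAAAdAAdAdddAAd
[4] AAAdddAAAAdAAdddAdAAd

12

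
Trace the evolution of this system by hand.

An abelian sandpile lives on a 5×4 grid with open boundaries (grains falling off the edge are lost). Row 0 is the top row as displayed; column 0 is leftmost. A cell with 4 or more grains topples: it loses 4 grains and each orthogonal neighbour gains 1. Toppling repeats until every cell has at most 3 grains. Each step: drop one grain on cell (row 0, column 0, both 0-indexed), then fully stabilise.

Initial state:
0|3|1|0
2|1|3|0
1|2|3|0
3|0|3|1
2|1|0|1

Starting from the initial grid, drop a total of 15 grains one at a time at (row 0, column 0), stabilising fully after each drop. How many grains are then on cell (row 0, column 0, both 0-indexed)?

1

t=0: 0|3|1|0
2|1|3|0
1|2|3|0
3|0|3|1
2|1|0|1
t=1: 1|3|1|0
2|1|3|0
1|2|3|0
3|0|3|1
2|1|0|1
t=2: 2|3|1|0
2|1|3|0
1|2|3|0
3|0|3|1
2|1|0|1
t=3: 3|3|1|0
2|1|3|0
1|2|3|0
3|0|3|1
2|1|0|1
t=4: 1|0|2|0
3|2|3|0
1|2|3|0
3|0|3|1
2|1|0|1
t=5: 2|0|2|0
3|2|3|0
1|2|3|0
3|0|3|1
2|1|0|1
t=6: 3|0|2|0
3|2|3|0
1|2|3|0
3|0|3|1
2|1|0|1
t=7: 1|1|2|0
0|3|3|0
2|2|3|0
3|0|3|1
2|1|0|1
t=8: 2|1|2|0
0|3|3|0
2|2|3|0
3|0|3|1
2|1|0|1
t=9: 3|1|2|0
0|3|3|0
2|2|3|0
3|0|3|1
2|1|0|1
t=10: 0|2|2|0
1|3|3|0
2|2|3|0
3|0|3|1
2|1|0|1
t=11: 1|2|2|0
1|3|3|0
2|2|3|0
3|0|3|1
2|1|0|1
t=12: 2|2|2|0
1|3|3|0
2|2|3|0
3|0|3|1
2|1|0|1
t=13: 3|2|2|0
1|3|3|0
2|2|3|0
3|0|3|1
2|1|0|1
t=14: 0|3|2|0
2|3|3|0
2|2|3|0
3|0|3|1
2|1|0|1
t=15: 1|3|2|0
2|3|3|0
2|2|3|0
3|0|3|1
2|1|0|1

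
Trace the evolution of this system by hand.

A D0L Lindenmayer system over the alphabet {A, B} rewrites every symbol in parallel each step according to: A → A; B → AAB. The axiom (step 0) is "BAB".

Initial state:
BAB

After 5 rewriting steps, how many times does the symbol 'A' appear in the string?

step 0: BAB
step 1: AABAAAB
step 2: AAAABAAAAAB
step 3: AAAAAABAAAAAAAB
step 4: AAAAAAAABAAAAAAAAAB
step 5: AAAAAAAAAABAAAAAAAAAAAB

21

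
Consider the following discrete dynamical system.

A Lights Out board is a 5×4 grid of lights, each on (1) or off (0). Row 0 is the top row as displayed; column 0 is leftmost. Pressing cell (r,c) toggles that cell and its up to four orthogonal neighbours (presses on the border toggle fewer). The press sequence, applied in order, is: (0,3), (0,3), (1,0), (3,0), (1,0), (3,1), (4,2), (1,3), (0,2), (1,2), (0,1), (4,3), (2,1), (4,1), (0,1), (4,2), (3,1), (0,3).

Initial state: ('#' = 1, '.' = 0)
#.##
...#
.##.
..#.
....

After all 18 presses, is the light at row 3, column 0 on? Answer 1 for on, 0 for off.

[0] #.##
...#
.##.
..#.
....
[1] #...
....
.##.
..#.
....
[2] #.##
...#
.##.
..#.
....
[3] ..##
##.#
###.
..#.
....
[4] ..##
##.#
.##.
###.
#...
[5] #.##
...#
###.
###.
#...
[6] #.##
...#
#.#.
....
##..
[7] #.##
...#
#.#.
..#.
#.##
[8] #.#.
..#.
#.##
..#.
#.##
[9] ##.#
....
#.##
..#.
#.##
[10] ####
.###
#..#
..#.
#.##
[11] ...#
..##
#..#
..#.
#.##
[12] ...#
..##
#..#
..##
#...
[13] ...#
.###
.###
.###
#...
[14] ...#
.###
.###
..##
.##.
[15] ####
..##
.###
..##
.##.
[16] ####
..##
.###
...#
...#
[17] ####
..##
..##
####
.#.#
[18] ##..
..#.
..##
####
.#.#

1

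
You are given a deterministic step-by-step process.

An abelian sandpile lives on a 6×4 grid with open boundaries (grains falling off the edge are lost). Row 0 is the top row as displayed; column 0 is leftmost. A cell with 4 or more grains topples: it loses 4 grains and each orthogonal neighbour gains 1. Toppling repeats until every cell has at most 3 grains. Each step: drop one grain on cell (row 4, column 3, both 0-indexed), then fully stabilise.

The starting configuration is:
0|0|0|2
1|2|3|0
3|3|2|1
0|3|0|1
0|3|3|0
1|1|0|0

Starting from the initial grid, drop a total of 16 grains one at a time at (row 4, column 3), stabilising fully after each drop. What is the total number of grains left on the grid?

k=0  0|0|0|2
1|2|3|0
3|3|2|1
0|3|0|1
0|3|3|0
1|1|0|0
k=1  0|0|0|2
1|2|3|0
3|3|2|1
0|3|0|1
0|3|3|1
1|1|0|0
k=2  0|0|0|2
1|2|3|0
3|3|2|1
0|3|0|1
0|3|3|2
1|1|0|0
k=3  0|0|0|2
1|2|3|0
3|3|2|1
0|3|0|1
0|3|3|3
1|1|0|0
k=4  0|0|0|2
2|3|3|0
0|1|3|1
2|1|2|2
1|1|1|1
1|2|1|1
k=5  0|0|0|2
2|3|3|0
0|1|3|1
2|1|2|2
1|1|1|2
1|2|1|1
k=6  0|0|0|2
2|3|3|0
0|1|3|1
2|1|2|2
1|1|1|3
1|2|1|1
k=7  0|0|0|2
2|3|3|0
0|1|3|1
2|1|2|3
1|1|2|0
1|2|1|2
k=8  0|0|0|2
2|3|3|0
0|1|3|1
2|1|2|3
1|1|2|1
1|2|1|2
k=9  0|0|0|2
2|3|3|0
0|1|3|1
2|1|2|3
1|1|2|2
1|2|1|2
k=10  0|0|0|2
2|3|3|0
0|1|3|1
2|1|2|3
1|1|2|3
1|2|1|2
k=11  0|0|0|2
2|3|3|0
0|1|3|2
2|1|3|0
1|1|3|1
1|2|1|3
k=12  0|0|0|2
2|3|3|0
0|1|3|2
2|1|3|0
1|1|3|2
1|2|1|3
k=13  0|0|0|2
2|3|3|0
0|1|3|2
2|1|3|0
1|1|3|3
1|2|1|3
k=14  0|1|1|2
3|0|1|1
0|3|1|3
2|2|1|2
1|2|1|2
1|2|3|0
k=15  0|1|1|2
3|0|1|1
0|3|1|3
2|2|1|2
1|2|1|3
1|2|3|0
k=16  0|1|1|2
3|0|1|1
0|3|1|3
2|2|1|3
1|2|2|0
1|2|3|1

36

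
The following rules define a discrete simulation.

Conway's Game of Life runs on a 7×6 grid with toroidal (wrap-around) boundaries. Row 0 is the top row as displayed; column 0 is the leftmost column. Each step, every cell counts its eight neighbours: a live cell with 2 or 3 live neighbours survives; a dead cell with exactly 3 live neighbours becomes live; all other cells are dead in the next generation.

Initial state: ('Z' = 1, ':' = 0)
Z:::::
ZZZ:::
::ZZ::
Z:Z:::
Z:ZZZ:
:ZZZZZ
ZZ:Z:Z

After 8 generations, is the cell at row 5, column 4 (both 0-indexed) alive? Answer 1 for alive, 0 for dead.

step 0: Z:::::
ZZZ:::
::ZZ::
Z:Z:::
Z:ZZZ:
:ZZZZZ
ZZ:Z:Z
step 1: ::::::
Z:ZZ::
Z::Z::
::::ZZ
Z:::::
::::::
:::Z::
step 2: ::ZZ::
:ZZZ::
ZZZZ::
Z:::ZZ
:::::Z
::::::
::::::
step 3: :Z:Z::
Z:::Z:
::::::
::ZZZ:
Z:::ZZ
::::::
::::::
step 4: ::::::
::::::
::::ZZ
:::ZZ:
::::ZZ
:::::Z
::::::
step 5: ::::::
::::::
:::ZZZ
:::Z::
:::Z:Z
::::ZZ
::::::
step 6: ::::::
::::Z:
:::ZZ:
::ZZ:Z
:::Z:Z
::::ZZ
::::::
step 7: ::::::
:::ZZ:
::Z::Z
::Z::Z
Z:ZZ:Z
::::ZZ
::::::
step 8: ::::::
:::ZZ:
::Z::Z
::Z::Z
ZZZZ::
Z::ZZZ
::::::

1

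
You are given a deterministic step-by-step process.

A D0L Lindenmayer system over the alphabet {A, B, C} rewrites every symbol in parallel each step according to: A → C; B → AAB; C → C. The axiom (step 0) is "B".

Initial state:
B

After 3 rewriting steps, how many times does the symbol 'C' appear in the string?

4

k=0  B
k=1  AAB
k=2  CCAAB
k=3  CCCCAAB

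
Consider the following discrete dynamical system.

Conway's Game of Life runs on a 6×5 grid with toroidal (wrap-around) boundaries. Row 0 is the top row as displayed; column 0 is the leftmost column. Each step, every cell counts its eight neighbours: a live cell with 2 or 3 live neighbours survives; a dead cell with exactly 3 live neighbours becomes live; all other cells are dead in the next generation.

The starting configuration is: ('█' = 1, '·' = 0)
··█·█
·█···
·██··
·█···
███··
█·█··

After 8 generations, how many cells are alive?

6

t=0: ··█·█
·█···
·██··
·█···
███··
█·█··
t=1: █·██·
██·█·
███··
·····
█·█··
█·█·█
t=2: ·····
···█·
█·█·█
█·█··
█··██
█·█··
t=3: ·····
···██
█·█·█
··█··
█·██·
██·█·
t=4: █·██·
█··██
███·█
█·█··
█··█·
██·█·
t=5: ·····
·····
··█··
··█··
█··█·
█··█·
t=6: ·····
·····
·····
·███·
·███·
·····
t=7: ·····
·····
··█··
·█·█·
·█·█·
··█··
t=8: ·····
·····
··█··
·█·█·
·█·█·
··█··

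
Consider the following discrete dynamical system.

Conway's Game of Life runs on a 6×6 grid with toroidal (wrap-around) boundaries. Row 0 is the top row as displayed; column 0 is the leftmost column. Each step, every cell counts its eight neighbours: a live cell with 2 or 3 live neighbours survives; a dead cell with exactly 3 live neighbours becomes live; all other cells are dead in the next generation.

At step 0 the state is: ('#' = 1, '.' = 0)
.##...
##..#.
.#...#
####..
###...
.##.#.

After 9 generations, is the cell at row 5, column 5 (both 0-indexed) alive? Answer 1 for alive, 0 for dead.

0

[0] .##...
##..#.
.#...#
####..
###...
.##.#.
[1] .....#
.....#
...###
...#.#
.....#
......
[2] ......
#....#
#..#.#
#..#.#
....#.
......
[3] ......
#...##
.#....
#..#..
....##
......
[4] .....#
#....#
.#..#.
#...##
....##
......
[5] #....#
#...##
.#..#.
#..#..
#...#.
....##
[6] ......
.#..#.
.#.##.
##.##.
#..##.
....#.
[7] ......
..###.
.#....
##....
###...
...###
[8] ..#..#
..##..
##.#..
......
..###.
######
[9] .....#
#..##.
.#.#..
.#..#.
#.....
#.....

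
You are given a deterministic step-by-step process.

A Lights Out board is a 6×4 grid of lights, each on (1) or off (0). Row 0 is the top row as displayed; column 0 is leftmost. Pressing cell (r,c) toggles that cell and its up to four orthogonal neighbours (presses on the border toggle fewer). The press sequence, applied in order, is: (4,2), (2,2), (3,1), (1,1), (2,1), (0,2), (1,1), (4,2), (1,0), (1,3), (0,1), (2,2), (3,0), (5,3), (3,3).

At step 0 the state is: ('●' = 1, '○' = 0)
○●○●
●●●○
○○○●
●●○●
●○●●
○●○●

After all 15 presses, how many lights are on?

13

step 0: ○●○●
●●●○
○○○●
●●○●
●○●●
○●○●
step 1: ○●○●
●●●○
○○○●
●●●●
●●○○
○●●●
step 2: ○●○●
●●○○
○●●○
●●○●
●●○○
○●●●
step 3: ○●○●
●●○○
○○●○
○○●●
●○○○
○●●●
step 4: ○○○●
○○●○
○●●○
○○●●
●○○○
○●●●
step 5: ○○○●
○●●○
●○○○
○●●●
●○○○
○●●●
step 6: ○●●○
○●○○
●○○○
○●●●
●○○○
○●●●
step 7: ○○●○
●○●○
●●○○
○●●●
●○○○
○●●●
step 8: ○○●○
●○●○
●●○○
○●○●
●●●●
○●○●
step 9: ●○●○
○●●○
○●○○
○●○●
●●●●
○●○●
step 10: ●○●●
○●○●
○●○●
○●○●
●●●●
○●○●
step 11: ○●○●
○○○●
○●○●
○●○●
●●●●
○●○●
step 12: ○●○●
○○●●
○○●○
○●●●
●●●●
○●○●
step 13: ○●○●
○○●●
●○●○
●○●●
○●●●
○●○●
step 14: ○●○●
○○●●
●○●○
●○●●
○●●○
○●●○
step 15: ○●○●
○○●●
●○●●
●○○○
○●●●
○●●○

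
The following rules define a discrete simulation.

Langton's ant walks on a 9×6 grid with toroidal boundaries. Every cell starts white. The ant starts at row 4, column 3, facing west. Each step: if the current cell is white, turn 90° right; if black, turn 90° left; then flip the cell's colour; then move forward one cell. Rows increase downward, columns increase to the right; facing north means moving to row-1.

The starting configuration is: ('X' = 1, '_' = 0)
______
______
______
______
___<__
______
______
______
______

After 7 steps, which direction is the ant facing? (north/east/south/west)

t=0: ______
______
______
______
___<__
______
______
______
______
t=1: ______
______
______
___^__
___X__
______
______
______
______
t=2: ______
______
______
___X>_
___X__
______
______
______
______
t=3: ______
______
______
___XX_
___Xv_
______
______
______
______
t=4: ______
______
______
___XX_
___<X_
______
______
______
______
t=5: ______
______
______
___XX_
____X_
___v__
______
______
______
t=6: ______
______
______
___XX_
____X_
__<X__
______
______
______
t=7: ______
______
______
___XX_
__^_X_
__XX__
______
______
______

north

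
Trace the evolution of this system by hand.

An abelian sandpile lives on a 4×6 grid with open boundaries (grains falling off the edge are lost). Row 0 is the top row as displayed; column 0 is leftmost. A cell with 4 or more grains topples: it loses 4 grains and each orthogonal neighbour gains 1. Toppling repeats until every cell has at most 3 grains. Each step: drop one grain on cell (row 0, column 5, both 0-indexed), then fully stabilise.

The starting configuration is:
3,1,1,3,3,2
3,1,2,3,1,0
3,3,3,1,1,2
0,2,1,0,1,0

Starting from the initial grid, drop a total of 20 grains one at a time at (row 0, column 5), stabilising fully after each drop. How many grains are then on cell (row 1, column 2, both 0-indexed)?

3

0) 3,1,1,3,3,2
3,1,2,3,1,0
3,3,3,1,1,2
0,2,1,0,1,0
1) 3,1,1,3,3,3
3,1,2,3,1,0
3,3,3,1,1,2
0,2,1,0,1,0
2) 3,1,2,1,1,1
3,1,3,0,3,1
3,3,3,2,1,2
0,2,1,0,1,0
3) 3,1,2,1,1,2
3,1,3,0,3,1
3,3,3,2,1,2
0,2,1,0,1,0
4) 3,1,2,1,1,3
3,1,3,0,3,1
3,3,3,2,1,2
0,2,1,0,1,0
5) 3,1,2,1,2,0
3,1,3,0,3,2
3,3,3,2,1,2
0,2,1,0,1,0
6) 3,1,2,1,2,1
3,1,3,0,3,2
3,3,3,2,1,2
0,2,1,0,1,0
7) 3,1,2,1,2,2
3,1,3,0,3,2
3,3,3,2,1,2
0,2,1,0,1,0
8) 3,1,2,1,2,3
3,1,3,0,3,2
3,3,3,2,1,2
0,2,1,0,1,0
9) 3,1,2,1,3,0
3,1,3,0,3,3
3,3,3,2,1,2
0,2,1,0,1,0
10) 3,1,2,1,3,1
3,1,3,0,3,3
3,3,3,2,1,2
0,2,1,0,1,0
11) 3,1,2,1,3,2
3,1,3,0,3,3
3,3,3,2,1,2
0,2,1,0,1,0
12) 3,1,2,1,3,3
3,1,3,0,3,3
3,3,3,2,1,2
0,2,1,0,1,0
13) 3,1,2,2,1,2
3,1,3,1,1,1
3,3,3,2,2,3
0,2,1,0,1,0
14) 3,1,2,2,1,3
3,1,3,1,1,1
3,3,3,2,2,3
0,2,1,0,1,0
15) 3,1,2,2,2,0
3,1,3,1,1,2
3,3,3,2,2,3
0,2,1,0,1,0
16) 3,1,2,2,2,1
3,1,3,1,1,2
3,3,3,2,2,3
0,2,1,0,1,0
17) 3,1,2,2,2,2
3,1,3,1,1,2
3,3,3,2,2,3
0,2,1,0,1,0
18) 3,1,2,2,2,3
3,1,3,1,1,2
3,3,3,2,2,3
0,2,1,0,1,0
19) 3,1,2,2,3,0
3,1,3,1,1,3
3,3,3,2,2,3
0,2,1,0,1,0
20) 3,1,2,2,3,1
3,1,3,1,1,3
3,3,3,2,2,3
0,2,1,0,1,0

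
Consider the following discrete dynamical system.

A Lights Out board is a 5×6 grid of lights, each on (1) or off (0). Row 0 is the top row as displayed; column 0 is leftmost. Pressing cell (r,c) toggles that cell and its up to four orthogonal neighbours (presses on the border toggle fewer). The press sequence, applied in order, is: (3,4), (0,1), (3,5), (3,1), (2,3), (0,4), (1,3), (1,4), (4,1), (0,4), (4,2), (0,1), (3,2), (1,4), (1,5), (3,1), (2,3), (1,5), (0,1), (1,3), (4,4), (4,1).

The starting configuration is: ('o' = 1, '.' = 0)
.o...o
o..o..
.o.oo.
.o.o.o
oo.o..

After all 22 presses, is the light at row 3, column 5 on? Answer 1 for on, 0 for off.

t=0: .o...o
o..o..
.o.oo.
.o.o.o
oo.o..
t=1: .o...o
o..o..
.o.o..
.o..o.
oo.oo.
t=2: o.o..o
oo.o..
.o.o..
.o..o.
oo.oo.
t=3: o.o..o
oo.o..
.o.o.o
.o...o
oo.ooo
t=4: o.o..o
oo.o..
...o.o
o.o..o
o..ooo
t=5: o.o..o
oo....
..o.oo
o.oo.o
o..ooo
t=6: o.ooo.
oo..o.
..o.oo
o.oo.o
o..ooo
t=7: o.o.o.
oooo..
..oooo
o.oo.o
o..ooo
t=8: o.o...
ooo.oo
..oo.o
o.oo.o
o..ooo
t=9: o.o...
ooo.oo
..oo.o
oooo.o
.ooooo
t=10: o.oooo
ooo..o
..oo.o
oooo.o
.ooooo
t=11: o.oooo
ooo..o
..oo.o
oo.o.o
....oo
t=12: .o.ooo
o.o..o
..oo.o
oo.o.o
....oo
t=13: .o.ooo
o.o..o
...o.o
o.o..o
..o.oo
t=14: .o.o.o
o.ooo.
...ooo
o.o..o
..o.oo
t=15: .o.o..
o.oo.o
...oo.
o.o..o
..o.oo
t=16: .o.o..
o.oo.o
.o.oo.
.o...o
.oo.oo
t=17: .o.o..
o.o..o
.oo...
.o.o.o
.oo.oo
t=18: .o.o.o
o.o.o.
.oo..o
.o.o.o
.oo.oo
t=19: o.oo.o
ooo.o.
.oo..o
.o.o.o
.oo.oo
t=20: o.o..o
oo.o..
.ooo.o
.o.o.o
.oo.oo
t=21: o.o..o
oo.o..
.ooo.o
.o.ooo
.ooo..
t=22: o.o..o
oo.o..
.ooo.o
...ooo
o..o..

1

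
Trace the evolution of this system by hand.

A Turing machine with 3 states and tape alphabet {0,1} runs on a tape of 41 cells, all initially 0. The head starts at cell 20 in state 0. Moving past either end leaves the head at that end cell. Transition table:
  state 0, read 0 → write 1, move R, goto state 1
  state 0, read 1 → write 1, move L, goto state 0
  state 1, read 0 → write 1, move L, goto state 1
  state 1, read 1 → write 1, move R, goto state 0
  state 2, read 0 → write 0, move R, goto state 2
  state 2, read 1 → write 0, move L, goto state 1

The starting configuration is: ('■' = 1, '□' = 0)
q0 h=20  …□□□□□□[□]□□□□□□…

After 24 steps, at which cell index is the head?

step 0: q0 h=20  …□□□□□□[□]□□□□□□…
step 1: q1 h=21  …□□□□□■[□]□□□□□□…
step 2: q1 h=20  …□□□□□□[■]■□□□□□…
step 3: q0 h=21  …□□□□□■[■]□□□□□□…
step 4: q0 h=20  …□□□□□□[■]■□□□□□…
step 5: q0 h=19  …□□□□□□[□]■■□□□□…
step 6: q1 h=20  …□□□□□■[■]■□□□□□…
step 7: q0 h=21  …□□□□■■[■]□□□□□□…
step 8: q0 h=20  …□□□□□■[■]■□□□□□…
step 9: q0 h=19  …□□□□□□[■]■■□□□□…
step 10: q0 h=18  …□□□□□□[□]■■■□□□…
step 11: q1 h=19  …□□□□□■[■]■■□□□□…
step 12: q0 h=20  …□□□□■■[■]■□□□□□…
step 13: q0 h=19  …□□□□□■[■]■■□□□□…
step 14: q0 h=18  …□□□□□□[■]■■■□□□…
step 15: q0 h=17  …□□□□□□[□]■■■■□□…
step 16: q1 h=18  …□□□□□■[■]■■■□□□…
step 17: q0 h=19  …□□□□■■[■]■■□□□□…
step 18: q0 h=18  …□□□□□■[■]■■■□□□…
step 19: q0 h=17  …□□□□□□[■]■■■■□□…
step 20: q0 h=16  …□□□□□□[□]■■■■■□…
step 21: q1 h=17  …□□□□□■[■]■■■■□□…
step 22: q0 h=18  …□□□□■■[■]■■■□□□…
step 23: q0 h=17  …□□□□□■[■]■■■■□□…
step 24: q0 h=16  …□□□□□□[■]■■■■■□…

16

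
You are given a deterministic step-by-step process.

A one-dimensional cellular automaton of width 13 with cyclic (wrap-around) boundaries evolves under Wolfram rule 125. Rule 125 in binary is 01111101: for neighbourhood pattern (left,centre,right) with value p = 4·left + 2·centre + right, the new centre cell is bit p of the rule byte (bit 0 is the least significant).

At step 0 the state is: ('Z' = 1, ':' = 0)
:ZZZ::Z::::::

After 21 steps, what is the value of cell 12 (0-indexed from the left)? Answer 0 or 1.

0

gen 0: :ZZZ::Z::::::
gen 1: :Z:ZZ:ZZZZZZZ
gen 2: ZZZZZZZ:::::Z
gen 3: ::::::ZZZZZ:Z
gen 4: ZZZZZ:Z:::ZZZ
gen 5: ::::ZZZZZ:Z::
gen 6: ZZZ:Z:::ZZZZZ
gen 7: ::ZZZZZ:Z::::
gen 8: Z:Z:::ZZZZZZZ
gen 9: ZZZZZ:Z::::::
gen 10: Z:::ZZZZZZZZ:
gen 11: ZZZ:Z::::::ZZ
gen 12: ::ZZZZZZZZ:Z:
gen 13: Z:Z::::::ZZZZ
gen 14: ZZZZZZZZ:Z:::
gen 15: Z::::::ZZZZZ:
gen 16: ZZZZZZ:Z:::ZZ
gen 17: :::::ZZZZZ:Z:
gen 18: ZZZZ:Z:::ZZZZ
gen 19: :::ZZZZZ:Z:::
gen 20: ZZ:Z:::ZZZZZZ
gen 21: :ZZZZZ:Z:::::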